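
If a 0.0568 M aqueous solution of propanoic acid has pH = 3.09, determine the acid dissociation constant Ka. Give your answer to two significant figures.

Ka = 1.2 × 10^-5

[H+] = 10^(-3.09) = 8.13 × 10^-4 M
At equilibrium [HA] = 0.0568 − 8.13 × 10^-4 = 5.60 × 10^-2 M
Ka = [H+][A-]/[HA] = (8.13 × 10^-4)² / 5.60 × 10^-2 = 1.2 × 10^-5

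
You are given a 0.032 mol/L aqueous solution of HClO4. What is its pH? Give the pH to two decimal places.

HClO4 is a strong acid and dissociates completely, so [H+] = 0.032 M.
pH = -log(0.032) = 1.49

pH = 1.49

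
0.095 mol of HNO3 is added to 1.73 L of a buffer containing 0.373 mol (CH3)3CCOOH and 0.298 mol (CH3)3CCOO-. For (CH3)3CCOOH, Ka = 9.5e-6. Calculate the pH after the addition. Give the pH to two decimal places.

After neutralization: n((CH3)3CCOOH) = 0.468 mol, n((CH3)3CCOO-) = 0.203 mol.
pKa = −log(9.5 × 10^-6) = 5.022
pH = pKa + log([A⁻]/[HA]) = 5.022 + log(0.203/0.468) = 5.022 -0.363

pH = 4.66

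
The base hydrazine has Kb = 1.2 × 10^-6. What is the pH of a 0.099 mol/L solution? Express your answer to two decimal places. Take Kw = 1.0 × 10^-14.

pH = 10.54

N2H4 + H2O ⇌ N2H5+ + OH-
Let x = [OH-] at equilibrium. Kb = x²/(0.099 − x).
Assume x ≪ 0.099: x ≈ √(1.2 × 10^-6 × 0.099) = 3.45 × 10^-4 M
pOH = 3.46, so pH = 14.00 − pOH = 10.54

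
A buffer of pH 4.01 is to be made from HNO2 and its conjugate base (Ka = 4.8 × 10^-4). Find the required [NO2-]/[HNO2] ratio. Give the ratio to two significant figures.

pKa = -log(4.8 × 10^-4) = 3.319
pH = pKa + log(r) ⇒ log(r) = 4.01 − 3.319 = +0.691
r = [NO2-]/[HNO2] = 10^(+0.691) = 4.91

ratio = 4.9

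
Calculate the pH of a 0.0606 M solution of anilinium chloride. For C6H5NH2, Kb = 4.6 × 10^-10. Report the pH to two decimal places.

C6H5NH3+ is the conjugate acid of the weak base C6H5NH2.
Ka = Kw/Kb = 1.0×10^-14 / 4.6 × 10^-10 = 2.17 × 10^-5
From the ICE table, Ka = x²/(0.0606 − x) = 2.17 × 10^-5.
Assume x ≪ 0.0606: x ≈ √(2.17 × 10^-5 × 0.0606) = 1.15 × 10^-3 M
pH = −log(1.15 × 10^-3) = 2.94

pH = 2.94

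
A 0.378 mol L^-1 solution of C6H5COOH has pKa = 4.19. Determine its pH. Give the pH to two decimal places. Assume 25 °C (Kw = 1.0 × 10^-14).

C6H5COOH ⇌ C6H5COO- + H+
Ka = 10^(−4.19) = 6.46 × 10^-5
Let x = [H+] at equilibrium. Ka = x²/(0.378 − x).
Since Ka ≪ C₀, x ≈ √(Ka·C₀) = 4.94 × 10^-3 M.
Check: 1.3% ionized — well under 5%, approximation valid.
pH = −log(4.94 × 10^-3) = 2.31

pH = 2.31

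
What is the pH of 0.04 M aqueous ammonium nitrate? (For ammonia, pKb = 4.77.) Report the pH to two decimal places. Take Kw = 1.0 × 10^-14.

NH4+ is the conjugate acid of the weak base NH3.
Kb = 10^(−4.77) = 1.70 × 10^-5
Ka = Kw/Kb = 1.0×10^-14 / 1.70 × 10^-5 = 5.88 × 10^-10
Let x = [H+] at equilibrium. Ka = x²/(0.04 − x).
Assume x ≪ 0.04: x ≈ √(5.88 × 10^-10 × 0.04) = 4.85 × 10^-6 M
(x/C₀ = 0.012% < 5%, so the approximation holds.)
pH = −log[H+] = −log(4.85 × 10^-6) = 5.31

pH = 5.31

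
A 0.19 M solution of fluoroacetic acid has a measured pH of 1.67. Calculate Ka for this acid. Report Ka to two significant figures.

[H+] = 10^(-1.67) = 2.14 × 10^-2 M
At equilibrium [HA] = 0.19 − 2.14 × 10^-2 = 1.69 × 10^-1 M
Ka = [H+][A-]/[HA] = (2.14 × 10^-2)² / 1.69 × 10^-1 = 2.7 × 10^-3

Ka = 2.7 × 10^-3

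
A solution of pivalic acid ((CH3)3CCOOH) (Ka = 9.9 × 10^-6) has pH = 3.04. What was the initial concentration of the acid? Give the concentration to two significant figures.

[H+] = 10^(-3.04) = 9.12 × 10^-4 M = x
Ka = x²/(C₀ − x) ⇒ C₀ = x + x²/Ka
C₀ = 9.12 × 10^-4 + (9.12 × 10^-4)²/(9.9 × 10^-6) = 8.49 × 10^-2 M

C₀ = 8.5 × 10^-2 M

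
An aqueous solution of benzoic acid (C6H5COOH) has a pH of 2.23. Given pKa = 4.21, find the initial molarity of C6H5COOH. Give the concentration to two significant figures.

C₀ = 5.7 × 10^-1 M

[H+] = 10^(-2.23) = 5.89 × 10^-3 M = x
Ka = 10^(−4.21) = 6.17 × 10^-5
Ka = x²/(C₀ − x) ⇒ C₀ = x + x²/Ka
C₀ = 5.89 × 10^-3 + (5.89 × 10^-3)²/(6.17 × 10^-5) = 5.68 × 10^-1 M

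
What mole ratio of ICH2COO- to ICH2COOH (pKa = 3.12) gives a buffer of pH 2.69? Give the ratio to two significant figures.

pH = pKa + log(r) ⇒ log(r) = 2.69 − 3.12 = -0.43
r = [ICH2COO-]/[ICH2COOH] = 10^(-0.43) = 0.372

ratio = 0.37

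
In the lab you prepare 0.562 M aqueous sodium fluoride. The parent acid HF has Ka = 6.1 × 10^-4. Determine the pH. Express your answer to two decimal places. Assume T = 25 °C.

F- is the conjugate base of the weak acid HF.
Kb = Kw/Ka = 1.0×10^-14 / 6.1 × 10^-4 = 1.64 × 10^-11
Kb = x²/(0.562 − x) = 1.64 × 10^-11
Since Kb ≪ C₀, x ≈ √(Kb·C₀) = 3.04 × 10^-6 M.
pOH = 5.52, so pH = 14.00 − pOH = 8.48

pH = 8.48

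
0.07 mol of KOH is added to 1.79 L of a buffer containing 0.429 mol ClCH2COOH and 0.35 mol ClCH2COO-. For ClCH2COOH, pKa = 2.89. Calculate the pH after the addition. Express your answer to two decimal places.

OH- converts ClCH2COOH to ClCH2COO-: ClCH2COOH → 0.359 mol, ClCH2COO- → 0.42 mol.
pH = pKa + log(n_ClCH2COO-/n_ClCH2COOH) = 2.89 + log(0.42/0.359) = 2.89 + (+0.068)

pH = 2.96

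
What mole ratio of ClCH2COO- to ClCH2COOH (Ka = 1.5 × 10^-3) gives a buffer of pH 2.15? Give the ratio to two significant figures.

pKa = -log(1.5 × 10^-3) = 2.824
pH = pKa + log(r) ⇒ log(r) = 2.15 − 2.824 = -0.674
r = [ClCH2COO-]/[ClCH2COOH] = 10^(-0.674) = 0.212

ratio = 0.21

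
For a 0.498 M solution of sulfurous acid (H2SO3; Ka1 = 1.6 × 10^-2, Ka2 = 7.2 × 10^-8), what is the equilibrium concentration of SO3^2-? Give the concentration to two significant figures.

7.2 × 10^-8 M

First ionization gives [H+] ≈ [HSO3-] = 8.16 × 10^-2 M.
Second step: Ka2 = [H+][SO3^2-]/[HSO3-] ≈ [SO3^2-] (since [H+] ≈ [HSO3-]).
So [SO3^2-] ≈ Ka2.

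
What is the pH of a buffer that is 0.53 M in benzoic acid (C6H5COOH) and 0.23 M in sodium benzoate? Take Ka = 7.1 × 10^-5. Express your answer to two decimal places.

pH = 3.79

pKa = −log(7.1 × 10^-5) = 4.149
pH = pKa + log([A⁻]/[HA]) = 4.149 + log(0.23/0.53)
pH = 4.149 + (-0.363) = 3.79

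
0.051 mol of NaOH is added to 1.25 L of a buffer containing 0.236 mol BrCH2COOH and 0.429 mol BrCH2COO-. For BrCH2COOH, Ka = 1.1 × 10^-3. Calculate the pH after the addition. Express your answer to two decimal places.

After neutralization: n(BrCH2COOH) = 0.185 mol, n(BrCH2COO-) = 0.48 mol.
pKa = −log(1.1 × 10^-3) = 2.959
pH = pKa + log(n_BrCH2COO-/n_BrCH2COOH) = 2.959 + log(0.48/0.185) = 2.959 + (+0.414)

pH = 3.37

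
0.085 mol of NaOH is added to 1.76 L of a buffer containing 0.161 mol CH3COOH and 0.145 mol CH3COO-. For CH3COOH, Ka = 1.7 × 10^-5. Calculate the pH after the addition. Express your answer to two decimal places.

After neutralization: n(CH3COOH) = 0.076 mol, n(CH3COO-) = 0.23 mol.
pKa = −log(1.7 × 10^-5) = 4.770
Henderson–Hasselbalch with mole ratio 0.23/0.076: pH = 4.770 + (+0.481)

pH = 5.25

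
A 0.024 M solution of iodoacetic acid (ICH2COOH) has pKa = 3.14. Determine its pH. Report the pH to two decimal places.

pH = 2.42

ICH2COOH ⇌ ICH2COO- + H+
Ka = 10^(−3.14) = 7.24 × 10^-4
From the ICE table, Ka = [H+]²/(0.024 − [H+]) = 7.24 × 10^-4.
Here C₀/Ka ≈ 33.1, so the small-[H+] approximation fails. Use the quadratic:
[H+] = (−Ka + √(Ka² + 4·Ka·C₀))/2 = 3.82 × 10^-3 M
pH = −log[H+] = −log(3.82 × 10^-3) = 2.42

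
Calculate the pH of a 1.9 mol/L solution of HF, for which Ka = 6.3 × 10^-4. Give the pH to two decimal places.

HF ⇌ F- + H+
Let x = [H+] at equilibrium. Ka = x²/(1.9 − x).
Since Ka ≪ C₀, x ≈ √(Ka·C₀) = 3.46 × 10^-2 M.
pH = −log[H+] = −log(3.46 × 10^-2) = 1.46

pH = 1.46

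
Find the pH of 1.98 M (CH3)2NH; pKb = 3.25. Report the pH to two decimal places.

pH = 12.52

(CH3)2NH + H2O ⇌ (CH3)2NH2+ + OH-
Kb = 10^(−3.25) = 5.62 × 10^-4
Let x = [OH-] at equilibrium. Kb = x²/(1.98 − x).
Neglecting x in the denominator: x = √(5.62 × 10^-4 × 1.98) = 3.34 × 10^-2 M
Check: 1.7% ionized — well under 5%, approximation valid.
pOH = −log(3.34 × 10^-2) = 1.48; pH = 14.00 − 1.48 = 12.52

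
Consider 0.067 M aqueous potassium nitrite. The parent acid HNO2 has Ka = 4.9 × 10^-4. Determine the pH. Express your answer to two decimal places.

pH = 8.07

NO2- is the conjugate base of the weak acid HNO2.
Kb = Kw/Ka = 1.0×10^-14 / 4.9 × 10^-4 = 2.04 × 10^-11
From the ICE table, Kb = [OH-]²/(0.067 − [OH-]) = 2.04 × 10^-11.
Since Kb ≪ C₀, [OH-] ≈ √(Kb·C₀) = 1.17 × 10^-6 M.
pOH = 5.93, so pH = 14.00 − pOH = 8.07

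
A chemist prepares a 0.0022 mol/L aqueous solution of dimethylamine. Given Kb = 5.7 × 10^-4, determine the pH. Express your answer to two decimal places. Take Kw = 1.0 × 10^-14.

(CH3)2NH + H2O ⇌ (CH3)2NH2+ + OH-
Kb = x²/(0.0022 − x) = 5.7 × 10^-4
Here C₀/Kb ≈ 3.86, so the small-x approximation fails. Use the quadratic:
x = (−Kb + √(Kb² + 4·Kb·C₀))/2 = 8.71 × 10^-4 M
pOH = −log(8.71 × 10^-4) = 3.06; pH = 14.00 − 3.06 = 10.94

pH = 10.94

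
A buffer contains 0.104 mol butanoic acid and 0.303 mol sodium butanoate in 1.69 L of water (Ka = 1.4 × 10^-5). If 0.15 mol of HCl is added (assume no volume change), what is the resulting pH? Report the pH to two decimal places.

pH = 4.63

Added H+ converts CH3(CH2)2COO- to CH3(CH2)2COOH: CH3(CH2)2COOH → 0.254 mol, CH3(CH2)2COO- → 0.153 mol.
pKa = −log(1.4 × 10^-5) = 4.854
Henderson–Hasselbalch with mole ratio 0.153/0.254: pH = 4.854 + (-0.220)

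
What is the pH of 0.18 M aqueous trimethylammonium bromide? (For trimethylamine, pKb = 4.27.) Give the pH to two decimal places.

(CH3)3NH+ is the conjugate acid of the weak base (CH3)3N.
Kb = 10^(−4.27) = 5.37 × 10^-5
Ka = Kw/Kb = 1.0×10^-14 / 5.37 × 10^-5 = 1.86 × 10^-10
From the ICE table, Ka = x²/(0.18 − x) = 1.86 × 10^-10.
Since Ka ≪ C₀, x ≈ √(Ka·C₀) = 5.79 × 10^-6 M.
Check: 0.0032% ionized — well under 5%, approximation valid.
pH = −log[H+] = −log(5.79 × 10^-6) = 5.24

pH = 5.24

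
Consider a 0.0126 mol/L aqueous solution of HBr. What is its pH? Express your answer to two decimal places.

HBr is a strong acid and dissociates completely, so [H+] = 0.0126 M.
pH = -log(0.0126) = 1.90

pH = 1.90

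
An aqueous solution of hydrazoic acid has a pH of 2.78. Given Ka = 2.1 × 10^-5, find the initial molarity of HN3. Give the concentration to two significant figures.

C₀ = 1.3 × 10^-1 M

[H+] = 10^(-2.78) = 1.66 × 10^-3 M = x
Ka = x²/(C₀ − x) ⇒ C₀ = x + x²/Ka
C₀ = 1.66 × 10^-3 + (1.66 × 10^-3)²/(2.1 × 10^-5) = 1.33 × 10^-1 M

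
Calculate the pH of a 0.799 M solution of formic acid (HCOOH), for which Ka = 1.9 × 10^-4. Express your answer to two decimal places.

HCOOH ⇌ HCOO- + H+
From the ICE table, Ka = [H+]²/(0.799 − [H+]) = 1.9 × 10^-4.
Since Ka ≪ C₀, [H+] ≈ √(Ka·C₀) = 1.23 × 10^-2 M.
([H+]/C₀ = 1.5% < 5%, so the approximation holds.)
pH = −log[H+] = −log(1.23 × 10^-2) = 1.91

pH = 1.91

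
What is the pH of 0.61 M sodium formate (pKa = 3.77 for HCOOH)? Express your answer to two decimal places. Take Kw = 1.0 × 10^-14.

pH = 8.78

HCOO- is the conjugate base of the weak acid HCOOH.
Ka = 10^(−3.77) = 1.70 × 10^-4
Kb = Kw/Ka = 1.0×10^-14 / 1.70 × 10^-4 = 5.88 × 10^-11
Kb = [OH-]²/(0.61 − [OH-]) = 5.88 × 10^-11
Since Kb ≪ C₀, [OH-] ≈ √(Kb·C₀) = 5.99 × 10^-6 M.
pOH = −log(5.99 × 10^-6) = 5.22; pH = 14.00 − 5.22 = 8.78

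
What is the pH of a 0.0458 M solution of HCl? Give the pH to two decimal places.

HCl is a strong acid and dissociates completely, so [H+] = 0.0458 M.
pH = -log(0.0458) = 1.34

pH = 1.34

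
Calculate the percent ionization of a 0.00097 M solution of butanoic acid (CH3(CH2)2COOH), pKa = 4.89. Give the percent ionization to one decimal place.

CH3(CH2)2COOH ⇌ CH3(CH2)2COO- + H+; let x = [H+] at equilibrium.
Ka = 10^(−4.89) = 1.29 × 10^-5
Solve x² + 1.29e-05x − 1.25e-08 = 0 → x = 1.06 × 10^-4 M
% ionization = x/C₀ × 100% = 1.06 × 10^-4/0.00097 × 100% = 10.9%

10.9%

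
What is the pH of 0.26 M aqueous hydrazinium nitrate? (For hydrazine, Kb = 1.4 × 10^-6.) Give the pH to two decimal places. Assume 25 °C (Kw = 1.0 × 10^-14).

N2H5+ is the conjugate acid of the weak base N2H4.
Ka = Kw/Kb = 1.0×10^-14 / 1.4 × 10^-6 = 7.14 × 10^-9
Ka = [H+]²/(0.26 − [H+]) = 7.14 × 10^-9
Neglecting [H+] in the denominator: [H+] = √(7.14 × 10^-9 × 0.26) = 4.31 × 10^-5 M
pH = −log(4.31 × 10^-5) = 4.37

pH = 4.37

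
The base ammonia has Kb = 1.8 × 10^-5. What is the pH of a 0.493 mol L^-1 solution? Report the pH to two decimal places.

pH = 11.47

NH3 + H2O ⇌ NH4+ + OH-
From the ICE table, Kb = x²/(0.493 − x) = 1.8 × 10^-5.
Assume x ≪ 0.493: x ≈ √(1.8 × 10^-5 × 0.493) = 2.98 × 10^-3 M
(x/C₀ = 0.6% < 5%, so the approximation holds.)
pOH = −log(2.98 × 10^-3) = 2.53; pH = 14.00 − 2.53 = 11.47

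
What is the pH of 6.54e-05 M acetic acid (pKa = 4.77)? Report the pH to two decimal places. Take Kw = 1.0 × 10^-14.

CH3COOH ⇌ CH3COO- + H+
Ka = 10^(−4.77) = 1.70 × 10^-5
From the ICE table, Ka = [H+]²/(6.54e-05 − [H+]) = 1.70 × 10^-5.
Here C₀/Ka ≈ 3.85, so the small-[H+] approximation fails. Use the quadratic:
[H+] = (−Ka + √(Ka² + 4·Ka·C₀))/2 = 2.59 × 10^-5 M
pH = −log(2.59 × 10^-5) = 4.59

pH = 4.59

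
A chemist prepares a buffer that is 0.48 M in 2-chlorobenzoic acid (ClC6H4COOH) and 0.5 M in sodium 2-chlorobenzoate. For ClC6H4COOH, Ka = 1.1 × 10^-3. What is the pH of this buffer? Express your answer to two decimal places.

pKa = −log(1.1 × 10^-3) = 2.959
Using pH = pKa + log([base]/[acid]) with [base]/[acid] = 0.5/0.48:
pH = 2.959 + (+0.018) = 2.98

pH = 2.98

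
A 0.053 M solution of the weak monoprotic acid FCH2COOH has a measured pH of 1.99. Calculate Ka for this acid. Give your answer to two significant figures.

Ka = 2.4 × 10^-3

[H+] = 10^(-1.99) = 1.02 × 10^-2 M
At equilibrium [HA] = 0.053 − 1.02 × 10^-2 = 4.28 × 10^-2 M
Ka = [H+][A-]/[HA] = (1.02 × 10^-2)² / 4.28 × 10^-2 = 2.4 × 10^-3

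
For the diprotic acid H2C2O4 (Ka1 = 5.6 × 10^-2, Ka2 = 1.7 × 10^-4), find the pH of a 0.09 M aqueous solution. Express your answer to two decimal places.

pH = 1.32

Ka1 ≫ Ka2, so treat the first dissociation as the only significant source of H+.
Ka1 = x²/(0.09 − x) = 5.6 × 10^-2
Solving the quadratic: x = (−Ka1 + √(Ka1² + 4·Ka1·C₀))/2 = 4.83 × 10^-2 M
pH = −log(4.83 × 10^-2) = 1.32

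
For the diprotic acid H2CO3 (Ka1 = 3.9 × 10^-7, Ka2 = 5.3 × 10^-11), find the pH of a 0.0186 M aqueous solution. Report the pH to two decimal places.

Since Ka1 ≫ Ka2, the first ionization dominates [H+].
Ka1 = x²/(0.0186 − x) = 3.9 × 10^-7
x ≈ √(3.9 × 10^-7 × 0.0186) = 8.52 × 10^-5 M
pH = −log(8.52 × 10^-5) = 4.07

pH = 4.07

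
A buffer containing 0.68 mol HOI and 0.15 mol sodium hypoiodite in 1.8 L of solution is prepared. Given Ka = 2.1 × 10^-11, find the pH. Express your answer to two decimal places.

pKa = −log(2.1 × 10^-11) = 10.678
pH = pKa + log([A⁻]/[HA]) = 10.678 + log(0.15/0.68)
pH = 10.678 + (-0.656) = 10.02

pH = 10.02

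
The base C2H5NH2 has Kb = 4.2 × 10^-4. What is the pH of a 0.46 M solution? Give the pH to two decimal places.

C2H5NH2 + H2O ⇌ C2H5NH3+ + OH-
From the ICE table, Kb = x²/(0.46 − x) = 4.2 × 10^-4.
Assume x ≪ 0.46: x ≈ √(4.2 × 10^-4 × 0.46) = 1.39 × 10^-2 M
Check: 3% ionized — well under 5%, approximation valid.
pOH = −log(1.39 × 10^-2) = 1.86; pH = 14.00 − 1.86 = 12.14

pH = 12.14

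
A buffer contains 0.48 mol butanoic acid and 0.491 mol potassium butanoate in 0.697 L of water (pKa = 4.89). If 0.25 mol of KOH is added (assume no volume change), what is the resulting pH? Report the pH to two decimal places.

After neutralization: n(CH3(CH2)2COOH) = 0.23 mol, n(CH3(CH2)2COO-) = 0.741 mol.
pH = pKa + log([A⁻]/[HA]) = 4.89 + log(0.741/0.23) = 4.89 +0.508

pH = 5.40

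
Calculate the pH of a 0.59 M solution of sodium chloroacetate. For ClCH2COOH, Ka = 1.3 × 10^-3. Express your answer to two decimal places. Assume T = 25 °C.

ClCH2COO- is the conjugate base of the weak acid ClCH2COOH.
Kb = Kw/Ka = 1.0×10^-14 / 1.3 × 10^-3 = 7.69 × 10^-12
From the ICE table, Kb = x²/(0.59 − x) = 7.69 × 10^-12.
Since Kb ≪ C₀, x ≈ √(Kb·C₀) = 2.13 × 10^-6 M.
Check: 0.00036% ionized — well under 5%, approximation valid.
pOH = 5.67, so pH = 14.00 − pOH = 8.33

pH = 8.33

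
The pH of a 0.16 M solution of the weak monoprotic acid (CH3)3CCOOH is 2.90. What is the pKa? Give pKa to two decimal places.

[H+] = 10^(-2.90) = 1.26 × 10^-3 M
At equilibrium [HA] = 0.16 − 1.26 × 10^-3 = 1.59 × 10^-1 M
Ka = [H+][A-]/[HA] = (1.26 × 10^-3)² / 1.59 × 10^-1 = 9.98 × 10^-6
pKa = -log(9.98 × 10^-6) = 5.00

pKa = 5.00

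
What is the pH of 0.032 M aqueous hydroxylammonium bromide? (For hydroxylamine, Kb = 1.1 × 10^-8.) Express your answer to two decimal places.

NH3OH+ is the conjugate acid of the weak base NH2OH.
Ka = Kw/Kb = 1.0×10^-14 / 1.1 × 10^-8 = 9.09 × 10^-7
From the ICE table, Ka = [H+]²/(0.032 − [H+]) = 9.09 × 10^-7.
Since Ka ≪ C₀, [H+] ≈ √(Ka·C₀) = 1.71 × 10^-4 M.
([H+]/C₀ = 0.53% < 5%, so the approximation holds.)
pH = −log[H+] = −log(1.71 × 10^-4) = 3.77

pH = 3.77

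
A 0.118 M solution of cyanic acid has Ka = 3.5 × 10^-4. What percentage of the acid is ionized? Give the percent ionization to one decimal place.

5.3%

HOCN ⇌ OCN- + H+; let x = [H+] at equilibrium.
Ka = x²/(C₀ − x); solving the quadratic gives x = 6.25 × 10^-3 M.
% ionization = x/C₀ × 100% = 6.25 × 10^-3/0.118 × 100% = 5.3%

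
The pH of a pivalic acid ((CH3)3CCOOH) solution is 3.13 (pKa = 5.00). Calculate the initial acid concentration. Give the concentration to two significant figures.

[H+] = 10^(-3.13) = 7.41 × 10^-4 M = x
Ka = 10^(−5.00) = 1.00 × 10^-5
Ka = x²/(C₀ − x) ⇒ C₀ = x + x²/Ka
C₀ = 7.41 × 10^-4 + (7.41 × 10^-4)²/(1.00 × 10^-5) = 5.56 × 10^-2 M

C₀ = 5.6 × 10^-2 M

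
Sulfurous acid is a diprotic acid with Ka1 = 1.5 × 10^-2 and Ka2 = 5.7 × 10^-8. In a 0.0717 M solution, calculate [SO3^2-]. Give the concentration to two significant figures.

5.7 × 10^-8 M

First ionization gives [H+] ≈ [HSO3-] = 2.61 × 10^-2 M.
Second step: Ka2 = [H+][SO3^2-]/[HSO3-] ≈ [SO3^2-] (since [H+] ≈ [HSO3-]).
So [SO3^2-] ≈ Ka2.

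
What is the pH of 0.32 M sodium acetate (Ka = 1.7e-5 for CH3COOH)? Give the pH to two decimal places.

CH3COO- is the conjugate base of the weak acid CH3COOH.
Kb = Kw/Ka = 1.0×10^-14 / 1.7 × 10^-5 = 5.88 × 10^-10
Kb = [OH-]²/(0.32 − [OH-]) = 5.88 × 10^-10
Since Kb ≪ C₀, [OH-] ≈ √(Kb·C₀) = 1.37 × 10^-5 M.
Check: 0.0043% ionized — well under 5%, approximation valid.
pOH = −log(1.37 × 10^-5) = 4.86; pH = 14.00 − 4.86 = 9.14

pH = 9.14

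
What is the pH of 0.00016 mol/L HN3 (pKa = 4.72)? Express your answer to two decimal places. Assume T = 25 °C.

pH = 4.33

HN3 ⇌ N3- + H+
Ka = 10^(−4.72) = 1.91 × 10^-5
Ka = [H+]²/(0.00016 − [H+]) = 1.91 × 10^-5
[H+] is not negligible relative to C₀; solve [H+]² + 1.91e-05·[H+] − 3.06e-09 = 0.
[H+] = [−1.91e-05 + √(1.91e-05² + 1.22e-08)]/2 = 4.65 × 10^-5 M
pH = −log[H+] = −log(4.65 × 10^-5) = 4.33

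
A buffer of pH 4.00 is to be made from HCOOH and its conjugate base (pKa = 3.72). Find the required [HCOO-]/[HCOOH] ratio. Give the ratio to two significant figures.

ratio = 1.9

pH = pKa + log(r) ⇒ log(r) = 4.00 − 3.72 = +0.28
r = [HCOO-]/[HCOOH] = 10^(+0.28) = 1.91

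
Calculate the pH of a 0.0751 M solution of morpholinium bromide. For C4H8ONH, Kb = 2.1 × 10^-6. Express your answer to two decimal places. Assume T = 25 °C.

pH = 4.72

C4H8ONH2+ is the conjugate acid of the weak base C4H8ONH.
Ka = Kw/Kb = 1.0×10^-14 / 2.1 × 10^-6 = 4.76 × 10^-9
Let x = [H+] at equilibrium. Ka = x²/(0.0751 − x).
Neglecting x in the denominator: x = √(4.76 × 10^-9 × 0.0751) = 1.89 × 10^-5 M
pH = −log(1.89 × 10^-5) = 4.72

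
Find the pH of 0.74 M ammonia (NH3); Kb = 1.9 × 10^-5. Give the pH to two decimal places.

pH = 11.57

NH3 + H2O ⇌ NH4+ + OH-
Kb = [OH-]²/(0.74 − [OH-]) = 1.9 × 10^-5
Since Kb ≪ C₀, [OH-] ≈ √(Kb·C₀) = 3.75 × 10^-3 M.
([OH-]/C₀ = 0.51% < 5%, so the approximation holds.)
pOH = −log(3.75 × 10^-3) = 2.43; pH = 14.00 − 2.43 = 11.57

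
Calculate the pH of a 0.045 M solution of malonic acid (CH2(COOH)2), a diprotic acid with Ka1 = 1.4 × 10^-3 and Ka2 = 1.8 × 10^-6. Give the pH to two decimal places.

Ka1 ≫ Ka2, so treat the first dissociation as the only significant source of H+.
Ka1 = x²/(0.045 − x) = 1.4 × 10^-3
Solving the quadratic: x = (−Ka1 + √(Ka1² + 4·Ka1·C₀))/2 = 7.27 × 10^-3 M
pH = −log(7.27 × 10^-3) = 2.14

pH = 2.14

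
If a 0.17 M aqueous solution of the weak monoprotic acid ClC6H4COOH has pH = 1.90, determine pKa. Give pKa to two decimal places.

pKa = 3.00

[H+] = 10^(-1.90) = 1.26 × 10^-2 M
At equilibrium [HA] = 0.17 − 1.26 × 10^-2 = 1.57 × 10^-1 M
Ka = [H+][A-]/[HA] = (1.26 × 10^-2)² / 1.57 × 10^-1 = 1.01 × 10^-3
pKa = -log(1.01 × 10^-3) = 3.00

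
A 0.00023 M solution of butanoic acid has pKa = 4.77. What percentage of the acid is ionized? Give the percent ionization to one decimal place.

CH3(CH2)2COOH ⇌ CH3(CH2)2COO- + H+; let x = [H+] at equilibrium.
Ka = 10^(−4.77) = 1.70 × 10^-5
Solve x² + 1.7e-05x − 3.91e-09 = 0 → x = 5.46 × 10^-5 M
Fraction ionized = 5.46 × 10^-5 / 0.00023 = 0.2374 → 23.7%

23.7%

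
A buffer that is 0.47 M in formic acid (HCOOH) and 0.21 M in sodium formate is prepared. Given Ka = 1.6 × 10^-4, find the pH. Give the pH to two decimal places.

pH = 3.45

pKa = −log(1.6 × 10^-4) = 3.796
Using pH = pKa + log([base]/[acid]) with [base]/[acid] = 0.21/0.47:
pH = 3.796 + (-0.350) = 3.45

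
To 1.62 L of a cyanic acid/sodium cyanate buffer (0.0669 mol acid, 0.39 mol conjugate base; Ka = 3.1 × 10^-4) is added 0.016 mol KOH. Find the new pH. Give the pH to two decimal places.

OH- converts HOCN to OCN-: HOCN → 0.0509 mol, OCN- → 0.406 mol.
pKa = −log(3.1 × 10^-4) = 3.509
pH = pKa + log(n_OCN-/n_HOCN) = 3.509 + log(0.406/0.0509) = 3.509 + (+0.902)

pH = 4.41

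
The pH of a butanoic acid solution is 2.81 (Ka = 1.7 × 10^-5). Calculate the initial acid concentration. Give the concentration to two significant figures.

C₀ = 1.4 × 10^-1 M

[H+] = 10^(-2.81) = 1.55 × 10^-3 M = x
Ka = x²/(C₀ − x) ⇒ C₀ = x + x²/Ka
C₀ = 1.55 × 10^-3 + (1.55 × 10^-3)²/(1.7 × 10^-5) = 1.43 × 10^-1 M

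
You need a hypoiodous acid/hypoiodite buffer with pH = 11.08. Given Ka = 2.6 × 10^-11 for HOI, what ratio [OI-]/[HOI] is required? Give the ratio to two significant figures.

pKa = -log(2.6 × 10^-11) = 10.585
pH = pKa + log(r) ⇒ log(r) = 11.08 − 10.585 = +0.495
r = [OI-]/[HOI] = 10^(+0.495) = 3.13

ratio = 3.1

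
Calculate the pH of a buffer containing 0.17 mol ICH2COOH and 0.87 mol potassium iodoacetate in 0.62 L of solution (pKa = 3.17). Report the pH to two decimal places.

pH = 3.88

Using pH = pKa + log([base]/[acid]) with [base]/[acid] = 0.87/0.17:
pH = 3.17 + (+0.709) = 3.88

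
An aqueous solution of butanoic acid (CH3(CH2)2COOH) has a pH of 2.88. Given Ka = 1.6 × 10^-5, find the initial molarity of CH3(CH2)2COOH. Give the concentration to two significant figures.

C₀ = 1.1 × 10^-1 M

[H+] = 10^(-2.88) = 1.32 × 10^-3 M = x
Ka = x²/(C₀ − x) ⇒ C₀ = x + x²/Ka
C₀ = 1.32 × 10^-3 + (1.32 × 10^-3)²/(1.6 × 10^-5) = 1.10 × 10^-1 M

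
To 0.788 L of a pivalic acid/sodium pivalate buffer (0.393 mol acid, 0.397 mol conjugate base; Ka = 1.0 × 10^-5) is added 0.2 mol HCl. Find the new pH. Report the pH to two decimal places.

pH = 4.52

After neutralization: n((CH3)3CCOOH) = 0.593 mol, n((CH3)3CCOO-) = 0.197 mol.
pKa = −log(1.0 × 10^-5) = 5.000
pH = pKa + log(n_(CH3)3CCOO-/n_(CH3)3CCOOH) = 5.000 + log(0.197/0.593) = 5.000 + (-0.479)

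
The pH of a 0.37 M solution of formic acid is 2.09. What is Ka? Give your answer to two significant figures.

Ka = 1.8 × 10^-4

[H+] = 10^(-2.09) = 8.13 × 10^-3 M
At equilibrium [HA] = 0.37 − 8.13 × 10^-3 = 3.62 × 10^-1 M
Ka = [H+][A-]/[HA] = (8.13 × 10^-3)² / 3.62 × 10^-1 = 1.8 × 10^-4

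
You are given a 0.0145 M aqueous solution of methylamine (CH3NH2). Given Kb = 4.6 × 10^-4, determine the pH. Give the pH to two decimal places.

pH = 11.37

CH3NH2 + H2O ⇌ CH3NH3+ + OH-
Kb = [OH-]²/(0.0145 − [OH-]) = 4.6 × 10^-4
[OH-] is not negligible relative to C₀; solve [OH-]² + 0.00046·[OH-] − 6.67e-06 = 0.
[OH-] = (−Kb + √(Kb² + 4·Kb·C₀))/2 = 2.36 × 10^-3 M
pOH = 2.63, so pH = 14.00 − pOH = 11.37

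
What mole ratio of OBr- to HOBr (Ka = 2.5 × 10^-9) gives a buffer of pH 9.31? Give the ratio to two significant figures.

pKa = -log(2.5 × 10^-9) = 8.602
pH = pKa + log(r) ⇒ log(r) = 9.31 − 8.602 = +0.708
r = [OBr-]/[HOBr] = 10^(+0.708) = 5.11

ratio = 5.1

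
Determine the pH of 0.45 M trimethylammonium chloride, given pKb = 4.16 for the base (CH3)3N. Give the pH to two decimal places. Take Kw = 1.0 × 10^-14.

pH = 5.09

(CH3)3NH+ is the conjugate acid of the weak base (CH3)3N.
Kb = 10^(−4.16) = 6.92 × 10^-5
Ka = Kw/Kb = 1.0×10^-14 / 6.92 × 10^-5 = 1.45 × 10^-10
From the ICE table, Ka = x²/(0.45 − x) = 1.45 × 10^-10.
Since Ka ≪ C₀, x ≈ √(Ka·C₀) = 8.08 × 10^-6 M.
pH = −log(8.08 × 10^-6) = 5.09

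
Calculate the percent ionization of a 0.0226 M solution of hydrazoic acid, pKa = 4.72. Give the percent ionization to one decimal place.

HN3 ⇌ N3- + H+; let x = [H+] at equilibrium.
Ka = 10^(−4.72) = 1.91 × 10^-5
x ≈ √(Ka·C₀) = √(1.91 × 10^-5 × 0.0226) = 6.57 × 10^-4 M
% ionization = x/C₀ × 100% = 6.57 × 10^-4/0.0226 × 100% = 2.9%

2.9%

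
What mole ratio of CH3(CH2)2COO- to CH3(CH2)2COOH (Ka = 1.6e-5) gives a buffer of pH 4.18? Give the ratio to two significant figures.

pKa = -log(1.6 × 10^-5) = 4.796
pH = pKa + log(r) ⇒ log(r) = 4.18 − 4.796 = -0.616
r = [CH3(CH2)2COO-]/[CH3(CH2)2COOH] = 10^(-0.616) = 0.242

ratio = 0.24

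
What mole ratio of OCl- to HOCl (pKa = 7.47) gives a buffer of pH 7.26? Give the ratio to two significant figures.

pH = pKa + log(r) ⇒ log(r) = 7.26 − 7.47 = -0.21
r = [OCl-]/[HOCl] = 10^(-0.21) = 0.617

ratio = 0.62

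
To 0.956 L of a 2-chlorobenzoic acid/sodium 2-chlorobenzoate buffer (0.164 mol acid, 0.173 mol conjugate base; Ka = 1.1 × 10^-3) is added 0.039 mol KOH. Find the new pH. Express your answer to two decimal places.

pH = 3.19

After neutralization: n(ClC6H4COOH) = 0.125 mol, n(ClC6H4COO-) = 0.212 mol.
pKa = −log(1.1 × 10^-3) = 2.959
pH = pKa + log(n_ClC6H4COO-/n_ClC6H4COOH) = 2.959 + log(0.212/0.125) = 2.959 + (+0.229)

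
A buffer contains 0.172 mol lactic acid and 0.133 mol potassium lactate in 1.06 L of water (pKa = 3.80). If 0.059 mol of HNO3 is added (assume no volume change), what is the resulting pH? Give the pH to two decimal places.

Added H+ converts CH3CH(OH)COO- to CH3CH(OH)COOH: CH3CH(OH)COOH → 0.231 mol, CH3CH(OH)COO- → 0.074 mol.
pH = pKa + log([A⁻]/[HA]) = 3.80 + log(0.074/0.231) = 3.80 -0.494

pH = 3.31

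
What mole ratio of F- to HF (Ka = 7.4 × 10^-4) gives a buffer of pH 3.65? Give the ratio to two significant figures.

pKa = -log(7.4 × 10^-4) = 3.131
pH = pKa + log(r) ⇒ log(r) = 3.65 − 3.131 = +0.519
r = [F-]/[HF] = 10^(+0.519) = 3.3

ratio = 3.3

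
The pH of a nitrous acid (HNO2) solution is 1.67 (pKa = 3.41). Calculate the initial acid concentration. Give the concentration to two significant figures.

[H+] = 10^(-1.67) = 2.14 × 10^-2 M = x
Ka = 10^(−3.41) = 3.89 × 10^-4
Ka = x²/(C₀ − x) ⇒ C₀ = x + x²/Ka
C₀ = 2.14 × 10^-2 + (2.14 × 10^-2)²/(3.89 × 10^-4) = 1.20 M

C₀ = 1.2 M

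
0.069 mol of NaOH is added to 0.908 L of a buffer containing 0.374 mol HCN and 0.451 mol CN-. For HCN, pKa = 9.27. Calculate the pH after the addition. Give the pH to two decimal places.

pH = 9.50

OH- converts HCN to CN-: HCN → 0.305 mol, CN- → 0.52 mol.
Henderson–Hasselbalch with mole ratio 0.52/0.305: pH = 9.27 + (+0.232)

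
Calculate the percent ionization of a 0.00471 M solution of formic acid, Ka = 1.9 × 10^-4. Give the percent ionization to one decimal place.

HCOOH ⇌ HCOO- + H+; let x = [H+] at equilibrium.
Ka = x²/(C₀ − x); solving the quadratic gives x = 8.56 × 10^-4 M.
% ionization = x/C₀ × 100% = 8.56 × 10^-4/0.00471 × 100% = 18.2%

18.2%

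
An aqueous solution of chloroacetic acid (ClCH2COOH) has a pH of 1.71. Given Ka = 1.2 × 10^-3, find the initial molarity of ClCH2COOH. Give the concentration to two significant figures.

[H+] = 10^(-1.71) = 1.95 × 10^-2 M = x
Ka = x²/(C₀ − x) ⇒ C₀ = x + x²/Ka
C₀ = 1.95 × 10^-2 + (1.95 × 10^-2)²/(1.2 × 10^-3) = 3.36 × 10^-1 M

C₀ = 3.4 × 10^-1 M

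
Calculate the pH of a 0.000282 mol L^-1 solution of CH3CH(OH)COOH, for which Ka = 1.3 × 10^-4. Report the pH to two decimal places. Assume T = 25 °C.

pH = 3.86

CH3CH(OH)COOH ⇌ CH3CH(OH)COO- + H+
Ka = x²/(0.000282 − x) = 1.3 × 10^-4
The 5% rule fails; solving x² + Ka·x − Ka·C₀ = 0 exactly:
x = [−0.00013 + √(0.00013² + 1.47e-07)]/2 = 1.37 × 10^-4 M
pH = −log[H+] = −log(1.37 × 10^-4) = 3.86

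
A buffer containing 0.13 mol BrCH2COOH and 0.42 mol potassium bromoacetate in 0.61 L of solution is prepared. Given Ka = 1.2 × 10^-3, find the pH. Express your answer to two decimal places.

pH = 3.43

pKa = −log(1.2 × 10^-3) = 2.921
pH = pKa + log([A⁻]/[HA]) = 2.921 + log(0.42/0.13)
pH = 2.921 + (+0.509) = 3.43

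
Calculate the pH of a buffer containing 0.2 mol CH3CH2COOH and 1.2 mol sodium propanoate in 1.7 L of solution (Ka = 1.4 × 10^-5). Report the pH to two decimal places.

pH = 5.63

pKa = −log(1.4 × 10^-5) = 4.854
pH = pKa + log([A⁻]/[HA]) = 4.854 + log(1.2/0.2)
pH = 4.854 + (+0.778) = 5.63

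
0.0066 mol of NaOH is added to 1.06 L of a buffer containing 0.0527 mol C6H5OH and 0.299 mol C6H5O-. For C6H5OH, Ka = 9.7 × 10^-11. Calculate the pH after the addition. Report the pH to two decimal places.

pH = 10.83

After neutralization: n(C6H5OH) = 0.0461 mol, n(C6H5O-) = 0.306 mol.
pKa = −log(9.7 × 10^-11) = 10.013
Henderson–Hasselbalch with mole ratio 0.306/0.0461: pH = 10.013 + (+0.822)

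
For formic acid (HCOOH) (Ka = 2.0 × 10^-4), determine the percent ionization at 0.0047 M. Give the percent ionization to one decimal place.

18.6%

HCOOH ⇌ HCOO- + H+; let x = [H+] at equilibrium.
Ka = x²/(C₀ − x); solving the quadratic gives x = 8.75 × 10^-4 M.
Fraction ionized = 8.75 × 10^-4 / 0.0047 = 0.1862 → 18.6%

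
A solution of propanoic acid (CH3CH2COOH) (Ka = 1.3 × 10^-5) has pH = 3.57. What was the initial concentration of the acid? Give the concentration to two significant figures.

C₀ = 5.8 × 10^-3 M

[H+] = 10^(-3.57) = 2.69 × 10^-4 M = x
Ka = x²/(C₀ − x) ⇒ C₀ = x + x²/Ka
C₀ = 2.69 × 10^-4 + (2.69 × 10^-4)²/(1.3 × 10^-5) = 5.84 × 10^-3 M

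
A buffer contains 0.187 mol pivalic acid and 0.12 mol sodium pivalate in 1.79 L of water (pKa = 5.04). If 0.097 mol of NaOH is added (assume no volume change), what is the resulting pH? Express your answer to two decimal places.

After neutralization: n((CH3)3CCOOH) = 0.09 mol, n((CH3)3CCOO-) = 0.217 mol.
Henderson–Hasselbalch with mole ratio 0.217/0.09: pH = 5.04 + (+0.382)

pH = 5.42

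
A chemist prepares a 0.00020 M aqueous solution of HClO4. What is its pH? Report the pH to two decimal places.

HClO4 is a strong acid and dissociates completely, so [H+] = 0.00020 M.
pH = -log(0.0002) = 3.70

pH = 3.70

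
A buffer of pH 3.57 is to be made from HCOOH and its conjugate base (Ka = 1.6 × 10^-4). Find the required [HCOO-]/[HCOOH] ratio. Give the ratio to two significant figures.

pKa = -log(1.6 × 10^-4) = 3.796
pH = pKa + log(r) ⇒ log(r) = 3.57 − 3.796 = -0.226
r = [HCOO-]/[HCOOH] = 10^(-0.226) = 0.594

ratio = 0.59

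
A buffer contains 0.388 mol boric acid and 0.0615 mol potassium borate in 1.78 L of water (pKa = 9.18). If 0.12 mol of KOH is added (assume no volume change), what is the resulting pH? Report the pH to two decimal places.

OH- converts B(OH)3 to B(OH)4-: B(OH)3 → 0.268 mol, B(OH)4- → 0.181 mol.
pH = pKa + log(n_B(OH)4-/n_B(OH)3) = 9.18 + log(0.181/0.268) = 9.18 + (-0.170)

pH = 9.01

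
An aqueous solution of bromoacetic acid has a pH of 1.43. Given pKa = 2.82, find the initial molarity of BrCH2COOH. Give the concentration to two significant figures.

C₀ = 9.5 × 10^-1 M

[H+] = 10^(-1.43) = 3.72 × 10^-2 M = x
Ka = 10^(−2.82) = 1.51 × 10^-3
Ka = x²/(C₀ − x) ⇒ C₀ = x + x²/Ka
C₀ = 3.72 × 10^-2 + (3.72 × 10^-2)²/(1.51 × 10^-3) = 9.54 × 10^-1 M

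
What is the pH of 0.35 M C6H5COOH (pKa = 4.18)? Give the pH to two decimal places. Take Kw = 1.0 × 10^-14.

pH = 2.32

C6H5COOH ⇌ C6H5COO- + H+
Ka = 10^(−4.18) = 6.61 × 10^-5
From the ICE table, Ka = [H+]²/(0.35 − [H+]) = 6.61 × 10^-5.
Neglecting [H+] in the denominator: [H+] = √(6.61 × 10^-5 × 0.35) = 4.81 × 10^-3 M
pH = −log[H+] = −log(4.81 × 10^-3) = 2.32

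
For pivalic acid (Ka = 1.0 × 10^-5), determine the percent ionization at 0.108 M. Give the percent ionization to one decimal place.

(CH3)3CCOOH ⇌ (CH3)3CCOO- + H+; let x = [H+] at equilibrium.
x ≈ √(Ka·C₀) = √(1.0 × 10^-5 × 0.108) = 1.04 × 10^-3 M
Fraction ionized = 1.04 × 10^-3 / 0.108 = 0.0096 → 1.0%

1.0%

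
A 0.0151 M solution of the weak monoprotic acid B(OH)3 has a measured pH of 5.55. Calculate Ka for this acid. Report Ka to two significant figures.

Ka = 5.3 × 10^-10

[H+] = 10^(-5.55) = 2.82 × 10^-6 M
At equilibrium [HA] = 0.0151 − 2.82 × 10^-6 = 1.51 × 10^-2 M
Ka = [H+][A-]/[HA] = (2.82 × 10^-6)² / 1.51 × 10^-2 = 5.3 × 10^-10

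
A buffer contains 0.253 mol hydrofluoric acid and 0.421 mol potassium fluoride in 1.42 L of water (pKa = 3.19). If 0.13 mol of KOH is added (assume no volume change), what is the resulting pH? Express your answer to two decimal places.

After neutralization: n(HF) = 0.123 mol, n(F-) = 0.551 mol.
pH = pKa + log([A⁻]/[HA]) = 3.19 + log(0.551/0.123) = 3.19 +0.651

pH = 3.84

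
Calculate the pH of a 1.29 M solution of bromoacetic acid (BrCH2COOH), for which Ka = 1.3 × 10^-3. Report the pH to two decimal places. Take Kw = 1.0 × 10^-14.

pH = 1.39

BrCH2COOH ⇌ BrCH2COO- + H+
From the ICE table, Ka = x²/(1.29 − x) = 1.3 × 10^-3.
Since Ka ≪ C₀, x ≈ √(Ka·C₀) = 4.10 × 10^-2 M.
Check: 3.2% ionized — well under 5%, approximation valid.
pH = −log(4.10 × 10^-2) = 1.39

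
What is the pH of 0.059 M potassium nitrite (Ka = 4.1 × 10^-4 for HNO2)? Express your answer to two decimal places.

pH = 8.08

NO2- is the conjugate base of the weak acid HNO2.
Kb = Kw/Ka = 1.0×10^-14 / 4.1 × 10^-4 = 2.44 × 10^-11
From the ICE table, Kb = [OH-]²/(0.059 − [OH-]) = 2.44 × 10^-11.
Neglecting [OH-] in the denominator: [OH-] = √(2.44 × 10^-11 × 0.059) = 1.20 × 10^-6 M
Check: 0.002% ionized — well under 5%, approximation valid.
pOH = −log(1.20 × 10^-6) = 5.92; pH = 14.00 − 5.92 = 8.08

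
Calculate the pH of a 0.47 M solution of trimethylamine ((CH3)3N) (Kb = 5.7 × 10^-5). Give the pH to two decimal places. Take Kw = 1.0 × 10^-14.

pH = 11.71

(CH3)3N + H2O ⇌ (CH3)3NH+ + OH-
From the ICE table, Kb = x²/(0.47 − x) = 5.7 × 10^-5.
Assume x ≪ 0.47: x ≈ √(5.7 × 10^-5 × 0.47) = 5.18 × 10^-3 M
pOH = 2.29, so pH = 14.00 − pOH = 11.71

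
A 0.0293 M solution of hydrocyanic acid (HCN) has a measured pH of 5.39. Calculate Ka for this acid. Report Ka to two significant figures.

[H+] = 10^(-5.39) = 4.07 × 10^-6 M
At equilibrium [HA] = 0.0293 − 4.07 × 10^-6 = 2.93 × 10^-2 M
Ka = [H+][A-]/[HA] = (4.07 × 10^-6)² / 2.93 × 10^-2 = 5.7 × 10^-10

Ka = 5.7 × 10^-10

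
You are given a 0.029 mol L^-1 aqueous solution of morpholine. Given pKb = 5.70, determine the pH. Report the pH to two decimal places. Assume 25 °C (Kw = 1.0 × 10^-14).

C4H8ONH + H2O ⇌ C4H8ONH2+ + OH-
Kb = 10^(−5.70) = 2.00 × 10^-6
From the ICE table, Kb = [OH-]²/(0.029 − [OH-]) = 2.00 × 10^-6.
Neglecting [OH-] in the denominator: [OH-] = √(2.00 × 10^-6 × 0.029) = 2.41 × 10^-4 M
pOH = 3.62, so pH = 14.00 − pOH = 10.38

pH = 10.38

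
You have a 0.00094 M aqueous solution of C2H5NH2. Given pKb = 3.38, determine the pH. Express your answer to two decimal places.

C2H5NH2 + H2O ⇌ C2H5NH3+ + OH-
Kb = 10^(−3.38) = 4.17 × 10^-4
From the ICE table, Kb = x²/(0.00094 − x) = 4.17 × 10^-4.
x is not negligible relative to C₀; solve x² + 0.000417·x − 3.92e-07 = 0.
x = [−0.000417 + √(0.000417² + 1.57e-06)]/2 = 4.51 × 10^-4 M
pOH = −log(4.51 × 10^-4) = 3.35; pH = 14.00 − 3.35 = 10.65

pH = 10.65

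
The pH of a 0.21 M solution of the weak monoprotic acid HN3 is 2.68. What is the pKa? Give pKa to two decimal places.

[H+] = 10^(-2.68) = 2.09 × 10^-3 M
At equilibrium [HA] = 0.21 − 2.09 × 10^-3 = 2.08 × 10^-1 M
Ka = [H+][A-]/[HA] = (2.09 × 10^-3)² / 2.08 × 10^-1 = 2.10 × 10^-5
pKa = -log(2.10 × 10^-5) = 4.68

pKa = 4.68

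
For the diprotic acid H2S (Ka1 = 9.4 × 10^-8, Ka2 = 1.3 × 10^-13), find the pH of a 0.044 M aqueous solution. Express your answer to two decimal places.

pH = 4.19

Since Ka1 ≫ Ka2, the first ionization dominates [H+].
Ka1 = x²/(0.044 − x) = 9.4 × 10^-8
x ≈ √(9.4 × 10^-8 × 0.044) = 6.43 × 10^-5 M
pH = −log(6.43 × 10^-5) = 4.19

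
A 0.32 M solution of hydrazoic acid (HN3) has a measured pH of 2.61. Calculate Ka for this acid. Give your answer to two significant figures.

[H+] = 10^(-2.61) = 2.45 × 10^-3 M
At equilibrium [HA] = 0.32 − 2.45 × 10^-3 = 3.18 × 10^-1 M
Ka = [H+][A-]/[HA] = (2.45 × 10^-3)² / 3.18 × 10^-1 = 1.9 × 10^-5

Ka = 1.9 × 10^-5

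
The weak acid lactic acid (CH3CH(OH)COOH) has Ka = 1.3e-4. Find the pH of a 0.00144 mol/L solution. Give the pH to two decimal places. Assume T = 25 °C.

pH = 3.43

CH3CH(OH)COOH ⇌ CH3CH(OH)COO- + H+
From the ICE table, Ka = [H+]²/(0.00144 − [H+]) = 1.3 × 10^-4.
The 5% rule fails; solving [H+]² + Ka·[H+] − Ka·C₀ = 0 exactly:
[H+] = [−0.00013 + √(0.00013² + 7.49e-07)]/2 = 3.73 × 10^-4 M
pH = −log[H+] = −log(3.73 × 10^-4) = 3.43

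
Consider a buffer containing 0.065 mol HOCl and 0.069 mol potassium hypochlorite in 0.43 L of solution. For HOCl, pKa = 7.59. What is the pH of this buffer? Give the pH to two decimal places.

pH = 7.62

Henderson–Hasselbalch: pH = pKa + log([OCl-]/[HOCl]) = 7.59 + log(0.069/0.065)
pH = 7.59 + (+0.026) = 7.62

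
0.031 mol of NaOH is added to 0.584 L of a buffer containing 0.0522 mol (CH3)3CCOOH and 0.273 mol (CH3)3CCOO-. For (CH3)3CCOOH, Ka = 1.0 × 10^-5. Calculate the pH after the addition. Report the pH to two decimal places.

OH- converts (CH3)3CCOOH to (CH3)3CCOO-: (CH3)3CCOOH → 0.0212 mol, (CH3)3CCOO- → 0.304 mol.
pKa = −log(1.0 × 10^-5) = 5.000
Henderson–Hasselbalch with mole ratio 0.304/0.0212: pH = 5.000 + (+1.157)

pH = 6.16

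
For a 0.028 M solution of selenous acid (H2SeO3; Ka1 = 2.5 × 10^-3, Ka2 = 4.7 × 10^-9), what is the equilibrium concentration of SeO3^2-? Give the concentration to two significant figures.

First ionization gives [H+] ≈ [HSeO3-] = 7.21 × 10^-3 M.
Second step: Ka2 = [H+][SeO3^2-]/[HSeO3-] ≈ [SeO3^2-] (since [H+] ≈ [HSeO3-]).
So [SeO3^2-] ≈ Ka2.

4.7 × 10^-9 M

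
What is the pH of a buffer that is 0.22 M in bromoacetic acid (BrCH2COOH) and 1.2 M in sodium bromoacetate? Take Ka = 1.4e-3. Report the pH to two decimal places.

pH = 3.59

pKa = −log(1.4 × 10^-3) = 2.854
Using pH = pKa + log([base]/[acid]) with [base]/[acid] = 1.2/0.22:
pH = 2.854 + (+0.737) = 3.59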